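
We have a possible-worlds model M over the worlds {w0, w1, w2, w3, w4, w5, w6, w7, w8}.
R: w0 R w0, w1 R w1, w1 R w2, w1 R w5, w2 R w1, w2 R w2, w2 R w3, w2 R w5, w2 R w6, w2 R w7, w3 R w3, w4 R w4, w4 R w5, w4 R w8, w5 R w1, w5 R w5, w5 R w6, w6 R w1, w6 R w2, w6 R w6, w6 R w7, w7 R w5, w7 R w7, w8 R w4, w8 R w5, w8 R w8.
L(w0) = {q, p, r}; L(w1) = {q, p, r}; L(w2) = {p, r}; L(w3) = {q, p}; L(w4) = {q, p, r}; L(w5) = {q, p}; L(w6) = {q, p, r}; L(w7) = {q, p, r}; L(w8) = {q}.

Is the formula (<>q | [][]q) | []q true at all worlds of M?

Yes

Let φ = (<>q | [][]q) | []q. Evaluate φ at each world:
  w0 (successors {w0}): φ is true.
  w1 (successors {w1, w2, w5}): φ is true.
  w2 (successors {w1, w2, w3, w5, w6, w7}): φ is true.
  w3 (successors {w3}): φ is true.
  w4 (successors {w4, w5, w8}): φ is true.
  w5 (successors {w1, w5, w6}): φ is true.
  w6 (successors {w1, w2, w6, w7}): φ is true.
  w7 (successors {w5, w7}): φ is true.
  w8 (successors {w4, w5, w8}): φ is true.
For instance, at w2:
  At w2: <>q | [][]q is true, []q is false, so (<>q | [][]q) | []q is true.
    At w2: <>q is true, [][]q is false, so <>q | [][]q is true.
      At w2: <>q requires q at some successor in {w1, w2, w3, w5, w6, w7}.
        q holds at w1, so <>q is true at w2.
      At w2: [][]q requires []q at every successor {w1, w2, w3, w5, w6, w7}.
        []q fails at w1, so [][]q is false at w2.
    At w2: []q requires q at every successor {w1, w2, w3, w5, w6, w7}.
      q fails at w2, so []q is false at w2.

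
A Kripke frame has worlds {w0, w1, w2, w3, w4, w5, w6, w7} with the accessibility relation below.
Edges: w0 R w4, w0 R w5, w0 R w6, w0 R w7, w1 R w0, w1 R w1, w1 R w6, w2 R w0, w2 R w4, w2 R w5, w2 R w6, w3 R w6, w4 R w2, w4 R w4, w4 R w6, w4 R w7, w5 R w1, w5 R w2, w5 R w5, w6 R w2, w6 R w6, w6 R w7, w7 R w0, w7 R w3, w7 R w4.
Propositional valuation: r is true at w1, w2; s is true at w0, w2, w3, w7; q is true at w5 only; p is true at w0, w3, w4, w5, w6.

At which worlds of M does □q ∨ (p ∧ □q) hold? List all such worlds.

Recall that □ψ holds at a world iff ψ holds at every accessible world, and ◇ψ holds iff ψ holds at some accessible world.
Let φ = □q ∨ (p ∧ □q). Evaluate φ at each world:
  w0 (successors {w4, w5, w6, w7}): φ is false.
  w1 (successors {w0, w1, w6}): φ is false.
  w2 (successors {w0, w4, w5, w6}): φ is false.
  w3 (successors {w6}): φ is false.
  w4 (successors {w2, w4, w6, w7}): φ is false.
  w5 (successors {w1, w2, w5}): φ is false.
  w6 (successors {w2, w6, w7}): φ is false.
  w7 (successors {w0, w3, w4}): φ is false.
For instance, at w0:
  At w0: □q is false, p ∧ □q is false, so □q ∨ (p ∧ □q) is false.
    At w0: □q requires q at every successor {w4, w5, w6, w7}.
      q fails at w4, so □q is false at w0.
    At w0: p is true, □q is false, so p ∧ □q is false.
      At w0: □q requires q at every successor {w4, w5, w6, w7}.
        q fails at w4, so □q is false at w0.
Satisfying worlds: none.

none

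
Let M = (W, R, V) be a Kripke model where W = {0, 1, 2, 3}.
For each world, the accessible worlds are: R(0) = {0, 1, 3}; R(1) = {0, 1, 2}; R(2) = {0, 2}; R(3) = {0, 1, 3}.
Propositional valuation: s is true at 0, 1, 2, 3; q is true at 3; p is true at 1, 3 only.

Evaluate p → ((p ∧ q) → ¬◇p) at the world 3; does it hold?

At 3: p is true, (p ∧ q) → ¬◇p is false, so p → ((p ∧ q) → ¬◇p) is false.
  At 3: p ∧ q is true, ¬◇p is false, so (p ∧ q) → ¬◇p is false.
    At 3: ◇p is true, so ¬◇p is false.
      At 3: ◇p requires p at some successor in {0, 1, 3}.
        p holds at 1, so ◇p is true at 3.

No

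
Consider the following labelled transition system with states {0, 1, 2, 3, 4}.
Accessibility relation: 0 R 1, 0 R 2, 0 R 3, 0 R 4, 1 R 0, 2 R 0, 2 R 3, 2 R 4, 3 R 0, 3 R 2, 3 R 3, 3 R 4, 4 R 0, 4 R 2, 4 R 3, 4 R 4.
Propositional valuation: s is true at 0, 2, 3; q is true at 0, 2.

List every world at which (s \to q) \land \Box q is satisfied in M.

Let φ = (s \to q) \land \Box q. Evaluate φ at each world:
  0 (successors {1, 2, 3, 4}): φ is false.
  1 (successors {0}): φ is true.
  2 (successors {0, 3, 4}): φ is false.
  3 (successors {0, 2, 3, 4}): φ is false.
  4 (successors {0, 2, 3, 4}): φ is false.
For instance, at 0:
  At 0: s \to q is true, \Box q is false, so (s \to q) \land \Box q is false.
    At 0: \Box q requires q at every successor {1, 2, 3, 4}.
      q fails at 1, so \Box q is false at 0.
Satisfying worlds: {1}

1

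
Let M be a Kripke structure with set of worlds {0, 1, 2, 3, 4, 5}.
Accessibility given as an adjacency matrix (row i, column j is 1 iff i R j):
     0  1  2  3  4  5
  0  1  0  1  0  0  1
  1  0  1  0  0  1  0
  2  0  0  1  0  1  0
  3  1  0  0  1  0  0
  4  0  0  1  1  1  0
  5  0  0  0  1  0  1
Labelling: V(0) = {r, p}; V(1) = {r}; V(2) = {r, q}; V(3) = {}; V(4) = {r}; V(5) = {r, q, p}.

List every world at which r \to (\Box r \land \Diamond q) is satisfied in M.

Let φ = r \to (\Box r \land \Diamond q). Evaluate φ at each world:
  0 (successors {0, 2, 5}): φ is true.
  1 (successors {1, 4}): φ is false.
  2 (successors {2, 4}): φ is true.
  3 (successors {0, 3}): φ is true.
  4 (successors {2, 3, 4}): φ is false.
  5 (successors {3, 5}): φ is false.
For instance, at 3:
  At 3: r is false, \Box r \land \Diamond q is false, so r \to (\Box r \land \Diamond q) is true.
    At 3: \Box r is false, \Diamond q is false, so \Box r \land \Diamond q is false.
      At 3: \Box r requires r at every successor {0, 3}.
        r fails at 3, so \Box r is false at 3.
      At 3: \Diamond q requires q at some successor in {0, 3}.
        At 0: q is false.
        At 3: q is false.
      So \Diamond q is false at 3.
Satisfying worlds: {0, 2, 3}

0, 2, 3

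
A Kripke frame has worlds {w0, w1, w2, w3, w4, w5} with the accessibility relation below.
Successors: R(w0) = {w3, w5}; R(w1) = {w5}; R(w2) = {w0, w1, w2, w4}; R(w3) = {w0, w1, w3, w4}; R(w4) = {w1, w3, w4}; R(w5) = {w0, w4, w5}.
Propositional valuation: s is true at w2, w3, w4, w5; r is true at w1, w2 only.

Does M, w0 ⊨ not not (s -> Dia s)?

At w0: not (s -> Dia s) is false, so not not (s -> Dia s) is true.
  At w0: s -> Dia s is true, so not (s -> Dia s) is false.
    At w0: s is false, Dia s is true, so s -> Dia s is true.
      At w0: Dia s requires s at some successor in {w3, w5}.
        s holds at w3, so Dia s is true at w0.

Yes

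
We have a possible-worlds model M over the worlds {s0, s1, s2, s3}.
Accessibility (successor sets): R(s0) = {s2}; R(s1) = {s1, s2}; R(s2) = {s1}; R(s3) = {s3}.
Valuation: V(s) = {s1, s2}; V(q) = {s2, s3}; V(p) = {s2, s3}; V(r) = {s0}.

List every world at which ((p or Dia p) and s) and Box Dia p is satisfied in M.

Let φ = ((p or Dia p) and s) and Box Dia p. Evaluate φ at each world:
  s0 (successors {s2}): φ is false.
  s1 (successors {s1, s2}): φ is false.
  s2 (successors {s1}): φ is true.
  s3 (successors {s3}): φ is false.
For instance, at s1:
  At s1: (p or Dia p) and s is true, Box Dia p is false, so ((p or Dia p) and s) and Box Dia p is false.
    At s1: p or Dia p is true, s is true, so (p or Dia p) and s is true.
      At s1: p is false, Dia p is true, so p or Dia p is true.
    At s1: Box Dia p requires Dia p at every successor {s1, s2}.
      Dia p fails at s2, so Box Dia p is false at s1.
Satisfying worlds: {s2}

s2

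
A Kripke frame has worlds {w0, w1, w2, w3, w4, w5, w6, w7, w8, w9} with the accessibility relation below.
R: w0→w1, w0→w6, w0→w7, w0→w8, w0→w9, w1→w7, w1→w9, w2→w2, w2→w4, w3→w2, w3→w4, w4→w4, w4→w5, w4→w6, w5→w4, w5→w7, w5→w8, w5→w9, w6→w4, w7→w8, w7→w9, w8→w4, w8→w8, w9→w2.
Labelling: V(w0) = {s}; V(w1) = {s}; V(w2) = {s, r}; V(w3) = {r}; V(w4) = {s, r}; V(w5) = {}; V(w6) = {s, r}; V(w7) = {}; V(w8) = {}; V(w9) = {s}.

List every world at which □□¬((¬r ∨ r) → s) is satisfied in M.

Let φ = □□¬((¬r ∨ r) → s). Evaluate φ at each world:
  w0 (successors {w1, w6, w7, w8, w9}): φ is false.
  w1 (successors {w7, w9}): φ is false.
  w2 (successors {w2, w4}): φ is false.
  w3 (successors {w2, w4}): φ is false.
  w4 (successors {w4, w5, w6}): φ is false.
  w5 (successors {w4, w7, w8, w9}): φ is false.
  w6 (successors {w4}): φ is false.
  w7 (successors {w8, w9}): φ is false.
  w8 (successors {w4, w8}): φ is false.
  w9 (successors {w2}): φ is false.
For instance, at w2:
  At w2: □□¬((¬r ∨ r) → s) requires □¬((¬r ∨ r) → s) at every successor {w2, w4}.
    □¬((¬r ∨ r) → s) fails at w2, so □□¬((¬r ∨ r) → s) is false at w2.
      At w2: □¬((¬r ∨ r) → s) requires ¬((¬r ∨ r) → s) at every successor {w2, w4}.
        ¬((¬r ∨ r) → s) fails at w2, so □¬((¬r ∨ r) → s) is false at w2.
Satisfying worlds: none.

none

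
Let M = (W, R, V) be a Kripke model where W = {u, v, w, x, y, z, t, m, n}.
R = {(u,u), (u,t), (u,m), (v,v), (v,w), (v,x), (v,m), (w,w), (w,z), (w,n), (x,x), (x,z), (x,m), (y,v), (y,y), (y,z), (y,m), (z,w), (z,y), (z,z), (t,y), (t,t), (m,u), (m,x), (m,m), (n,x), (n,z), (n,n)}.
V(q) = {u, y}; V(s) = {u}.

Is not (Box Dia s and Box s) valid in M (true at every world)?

Recall that Box ψ holds at a world iff ψ holds at every accessible world, and Dia ψ holds iff ψ holds at some accessible world.
Let φ = not (Box Dia s and Box s). Evaluate φ at each world:
  u (successors {u, t, m}): φ is true.
  v (successors {v, w, x, m}): φ is true.
  w (successors {w, z, n}): φ is true.
  x (successors {x, z, m}): φ is true.
  y (successors {v, y, z, m}): φ is true.
  z (successors {w, y, z}): φ is true.
  t (successors {y, t}): φ is true.
  m (successors {u, x, m}): φ is true.
  n (successors {x, z, n}): φ is true.
For instance, at n:
  At n: Box Dia s and Box s is false, so not (Box Dia s and Box s) is true.
    At n: Box Dia s is false, Box s is false, so Box Dia s and Box s is false.
      At n: Box Dia s requires Dia s at every successor {x, z, n}.
        Dia s fails at x, so Box Dia s is false at n.
      At n: Box s requires s at every successor {x, z, n}.
        s fails at x, so Box s is false at n.

Yes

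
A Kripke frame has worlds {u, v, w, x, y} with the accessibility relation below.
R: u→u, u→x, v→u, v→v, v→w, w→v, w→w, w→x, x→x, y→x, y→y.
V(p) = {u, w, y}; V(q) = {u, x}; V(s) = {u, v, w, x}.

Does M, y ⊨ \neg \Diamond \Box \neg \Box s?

Yes

At y: \Diamond \Box \neg \Box s is false, so \neg \Diamond \Box \neg \Box s is true.
  At y: \Diamond \Box \neg \Box s requires \Box \neg \Box s at some successor in {x, y}.
    At x: \Box \neg \Box s is false.
    At y: \Box \neg \Box s is false.
  So \Diamond \Box \neg \Box s is false at y.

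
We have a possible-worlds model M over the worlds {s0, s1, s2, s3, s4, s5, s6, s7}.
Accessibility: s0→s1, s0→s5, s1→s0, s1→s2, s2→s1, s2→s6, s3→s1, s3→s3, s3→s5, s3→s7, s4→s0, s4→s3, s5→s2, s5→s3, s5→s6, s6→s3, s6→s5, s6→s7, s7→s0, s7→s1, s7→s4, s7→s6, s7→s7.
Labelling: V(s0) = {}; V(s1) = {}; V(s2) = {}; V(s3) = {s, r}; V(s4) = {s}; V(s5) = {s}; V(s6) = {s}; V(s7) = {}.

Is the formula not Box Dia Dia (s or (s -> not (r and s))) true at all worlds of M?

Let φ = not Box Dia Dia (s or (s -> not (r and s))). Evaluate φ at each world:
  s0 (successors {s1, s5}): φ is false.
  s1 (successors {s0, s2}): φ is false.
  s2 (successors {s1, s6}): φ is false.
  s3 (successors {s1, s3, s5, s7}): φ is false.
  s4 (successors {s0, s3}): φ is false.
  s5 (successors {s2, s3, s6}): φ is false.
  s6 (successors {s3, s5, s7}): φ is false.
  s7 (successors {s0, s1, s4, s6, s7}): φ is false.
Detail at s0 (counterexample):
  At s0: Box Dia Dia (s or (s -> not (r and s))) is true, so not Box Dia Dia (s or (s -> not (r and s))) is false.
    At s0: Box Dia Dia (s or (s -> not (r and s))) requires Dia Dia (s or (s -> not (r and s))) at every successor {s1, s5}.
      At s1: Dia Dia (s or (s -> not (r and s))) is true.
      At s5: Dia Dia (s or (s -> not (r and s))) is true.
    So Box Dia Dia (s or (s -> not (r and s))) is true at s0.

No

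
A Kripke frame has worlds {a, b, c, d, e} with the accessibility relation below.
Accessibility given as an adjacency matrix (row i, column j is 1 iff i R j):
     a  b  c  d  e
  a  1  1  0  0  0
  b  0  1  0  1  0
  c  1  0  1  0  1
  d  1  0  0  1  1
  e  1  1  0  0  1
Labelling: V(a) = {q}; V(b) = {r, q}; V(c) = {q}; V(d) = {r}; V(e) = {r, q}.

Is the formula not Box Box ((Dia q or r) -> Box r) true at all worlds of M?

Let φ = not Box Box ((Dia q or r) -> Box r). Evaluate φ at each world:
  a (successors {a, b}): φ is true.
  b (successors {b, d}): φ is true.
  c (successors {a, c, e}): φ is true.
  d (successors {a, d, e}): φ is true.
  e (successors {a, b, e}): φ is true.
For instance, at e:
  At e: Box Box ((Dia q or r) -> Box r) is false, so not Box Box ((Dia q or r) -> Box r) is true.
    At e: Box Box ((Dia q or r) -> Box r) requires Box ((Dia q or r) -> Box r) at every successor {a, b, e}.
      Box ((Dia q or r) -> Box r) fails at a, so Box Box ((Dia q or r) -> Box r) is false at e.

Yes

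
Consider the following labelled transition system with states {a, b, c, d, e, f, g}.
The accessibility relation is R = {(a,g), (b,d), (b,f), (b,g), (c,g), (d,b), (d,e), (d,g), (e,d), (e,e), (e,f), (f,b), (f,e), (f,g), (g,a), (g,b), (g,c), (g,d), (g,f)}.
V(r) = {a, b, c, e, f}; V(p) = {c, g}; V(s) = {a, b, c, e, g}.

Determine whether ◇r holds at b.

Yes

At b: ◇r requires r at some successor in {d, f, g}.
  r holds at f, so ◇r is true at b.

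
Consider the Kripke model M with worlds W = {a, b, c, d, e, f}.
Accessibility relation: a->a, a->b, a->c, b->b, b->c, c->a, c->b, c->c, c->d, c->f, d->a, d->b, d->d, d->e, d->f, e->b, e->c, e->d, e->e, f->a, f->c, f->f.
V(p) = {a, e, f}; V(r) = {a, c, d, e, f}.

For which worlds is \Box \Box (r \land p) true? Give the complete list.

Let φ = \Box \Box (r \land p). Evaluate φ at each world:
  a (successors {a, b, c}): φ is false.
  b (successors {b, c}): φ is false.
  c (successors {a, b, c, d, f}): φ is false.
  d (successors {a, b, d, e, f}): φ is false.
  e (successors {b, c, d, e}): φ is false.
  f (successors {a, c, f}): φ is false.
For instance, at b:
  At b: \Box \Box (r \land p) requires \Box (r \land p) at every successor {b, c}.
    \Box (r \land p) fails at b, so \Box \Box (r \land p) is false at b.
      At b: \Box (r \land p) requires r \land p at every successor {b, c}.
        r \land p fails at b, so \Box (r \land p) is false at b.
Satisfying worlds: none.

none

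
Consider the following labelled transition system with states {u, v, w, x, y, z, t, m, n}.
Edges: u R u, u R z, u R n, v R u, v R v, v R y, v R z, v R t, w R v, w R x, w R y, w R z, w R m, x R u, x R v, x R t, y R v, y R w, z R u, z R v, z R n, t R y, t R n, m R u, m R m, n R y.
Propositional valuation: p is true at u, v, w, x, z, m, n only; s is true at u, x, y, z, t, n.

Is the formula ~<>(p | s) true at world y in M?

At y: <>(p | s) is true, so ~<>(p | s) is false.
  At y: <>(p | s) requires p | s at some successor in {v, w}.
    p | s holds at v, so <>(p | s) is true at y.

No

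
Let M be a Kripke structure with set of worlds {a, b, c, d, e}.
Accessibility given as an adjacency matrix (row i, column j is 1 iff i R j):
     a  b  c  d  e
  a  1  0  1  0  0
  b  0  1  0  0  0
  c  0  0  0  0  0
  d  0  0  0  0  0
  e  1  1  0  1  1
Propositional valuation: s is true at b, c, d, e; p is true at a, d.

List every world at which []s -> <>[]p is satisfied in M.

a, e

Recall that []ψ holds at a world iff ψ holds at every accessible world, and <>ψ holds iff ψ holds at some accessible world.
Let φ = []s -> <>[]p. Evaluate φ at each world:
  a (successors {a, c}): φ is true.
  b (successors {b}): φ is false.
  c (successors ∅): φ is false.
  d (successors ∅): φ is false.
  e (successors {a, b, d, e}): φ is true.
For instance, at b:
  At b: []s is true, <>[]p is false, so []s -> <>[]p is false.
    At b: []s requires s at every successor {b}.
      At b: s is true.
    So []s is true at b.
    At b: <>[]p requires []p at some successor in {b}.
      At b: []p is false.
    So <>[]p is false at b.
Satisfying worlds: {a, e}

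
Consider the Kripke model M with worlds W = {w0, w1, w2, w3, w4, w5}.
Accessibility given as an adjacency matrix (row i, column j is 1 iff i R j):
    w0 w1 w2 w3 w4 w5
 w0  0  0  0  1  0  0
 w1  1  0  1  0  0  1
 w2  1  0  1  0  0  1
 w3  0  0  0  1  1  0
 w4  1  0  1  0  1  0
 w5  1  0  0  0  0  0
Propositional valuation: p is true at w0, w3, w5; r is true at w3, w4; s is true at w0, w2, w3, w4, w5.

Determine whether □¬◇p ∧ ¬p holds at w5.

No

At w5: □¬◇p is false, ¬p is false, so □¬◇p ∧ ¬p is false.
  At w5: □¬◇p requires ¬◇p at every successor {w0}.
    ¬◇p fails at w0, so □¬◇p is false at w5.
      At w0: ◇p is true, so ¬◇p is false.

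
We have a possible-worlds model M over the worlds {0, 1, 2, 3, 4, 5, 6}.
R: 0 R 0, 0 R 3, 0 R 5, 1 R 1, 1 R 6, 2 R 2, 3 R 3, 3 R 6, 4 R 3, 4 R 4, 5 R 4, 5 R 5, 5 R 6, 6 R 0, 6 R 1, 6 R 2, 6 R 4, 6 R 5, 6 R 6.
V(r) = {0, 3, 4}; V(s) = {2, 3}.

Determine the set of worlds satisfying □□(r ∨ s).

2

Let φ = □□(r ∨ s). Evaluate φ at each world:
  0 (successors {0, 3, 5}): φ is false.
  1 (successors {1, 6}): φ is false.
  2 (successors {2}): φ is true.
  3 (successors {3, 6}): φ is false.
  4 (successors {3, 4}): φ is false.
  5 (successors {4, 5, 6}): φ is false.
  6 (successors {0, 1, 2, 4, 5, 6}): φ is false.
For instance, at 1:
  At 1: □□(r ∨ s) requires □(r ∨ s) at every successor {1, 6}.
    □(r ∨ s) fails at 1, so □□(r ∨ s) is false at 1.
      At 1: □(r ∨ s) requires r ∨ s at every successor {1, 6}.
        r ∨ s fails at 1, so □(r ∨ s) is false at 1.
Satisfying worlds: {2}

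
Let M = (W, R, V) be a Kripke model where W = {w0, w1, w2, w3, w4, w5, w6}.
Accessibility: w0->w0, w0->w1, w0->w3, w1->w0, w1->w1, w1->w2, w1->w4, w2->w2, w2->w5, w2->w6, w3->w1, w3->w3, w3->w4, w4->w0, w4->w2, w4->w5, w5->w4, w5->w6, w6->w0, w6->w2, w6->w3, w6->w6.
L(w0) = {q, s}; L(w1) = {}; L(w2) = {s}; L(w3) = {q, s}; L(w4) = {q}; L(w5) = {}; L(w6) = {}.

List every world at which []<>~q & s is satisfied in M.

Recall that []ψ holds at a world iff ψ holds at every accessible world, and <>ψ holds iff ψ holds at some accessible world.
Let φ = []<>~q & s. Evaluate φ at each world:
  w0 (successors {w0, w1, w3}): φ is true.
  w1 (successors {w0, w1, w2, w4}): φ is false.
  w2 (successors {w2, w5, w6}): φ is true.
  w3 (successors {w1, w3, w4}): φ is true.
  w4 (successors {w0, w2, w5}): φ is false.
  w5 (successors {w4, w6}): φ is false.
  w6 (successors {w0, w2, w3, w6}): φ is false.
For instance, at w2:
  At w2: []<>~q is true, s is true, so []<>~q & s is true.
    At w2: []<>~q requires <>~q at every successor {w2, w5, w6}.
      At w2: <>~q is true.
      At w5: <>~q is true.
      At w6: <>~q is true.
    So []<>~q is true at w2.
Satisfying worlds: {w0, w2, w3}

w0, w2, w3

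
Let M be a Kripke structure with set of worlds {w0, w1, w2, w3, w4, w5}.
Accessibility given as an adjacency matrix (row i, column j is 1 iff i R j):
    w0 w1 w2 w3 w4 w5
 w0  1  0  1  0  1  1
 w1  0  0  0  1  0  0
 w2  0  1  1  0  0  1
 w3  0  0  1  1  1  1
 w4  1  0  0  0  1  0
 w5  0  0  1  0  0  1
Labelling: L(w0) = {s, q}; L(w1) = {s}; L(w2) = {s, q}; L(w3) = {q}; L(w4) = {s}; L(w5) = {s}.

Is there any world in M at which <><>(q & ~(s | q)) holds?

No

Recall that <>ψ holds at a world iff ψ holds at some accessible world.
Let φ = <><>(q & ~(s | q)). Evaluate φ at each world:
  w0 (successors {w0, w2, w4, w5}): φ is false.
  w1 (successors {w3}): φ is false.
  w2 (successors {w1, w2, w5}): φ is false.
  w3 (successors {w2, w3, w4, w5}): φ is false.
  w4 (successors {w0, w4}): φ is false.
  w5 (successors {w2, w5}): φ is false.
For instance, at w4:
  At w4: <><>(q & ~(s | q)) requires <>(q & ~(s | q)) at some successor in {w0, w4}.
    At w0: <>(q & ~(s | q)) is false.
    At w4: <>(q & ~(s | q)) is false.
  So <><>(q & ~(s | q)) is false at w4.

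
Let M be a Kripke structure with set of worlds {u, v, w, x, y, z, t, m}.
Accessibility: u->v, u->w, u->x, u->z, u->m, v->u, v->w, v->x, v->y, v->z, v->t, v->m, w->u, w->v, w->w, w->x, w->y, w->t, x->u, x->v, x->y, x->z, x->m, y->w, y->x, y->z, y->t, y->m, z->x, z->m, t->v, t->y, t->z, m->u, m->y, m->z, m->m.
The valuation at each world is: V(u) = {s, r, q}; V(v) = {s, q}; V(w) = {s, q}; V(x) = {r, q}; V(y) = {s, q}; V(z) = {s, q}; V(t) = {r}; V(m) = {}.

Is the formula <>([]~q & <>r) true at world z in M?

At z: <>([]~q & <>r) requires []~q & <>r at some successor in {x, m}.
  At x: []~q & <>r is false.
  At m: []~q & <>r is false.
So <>([]~q & <>r) is false at z.

No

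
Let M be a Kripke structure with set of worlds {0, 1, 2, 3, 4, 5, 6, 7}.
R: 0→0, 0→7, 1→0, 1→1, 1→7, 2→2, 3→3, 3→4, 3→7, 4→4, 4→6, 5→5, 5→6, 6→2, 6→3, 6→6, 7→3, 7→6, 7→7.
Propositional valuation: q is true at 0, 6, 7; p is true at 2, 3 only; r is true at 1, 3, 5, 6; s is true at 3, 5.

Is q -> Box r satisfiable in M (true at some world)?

Yes

Let φ = q -> Box r. Evaluate φ at each world:
  0 (successors {0, 7}): φ is false.
  1 (successors {0, 1, 7}): φ is true.
  2 (successors {2}): φ is true.
  3 (successors {3, 4, 7}): φ is true.
  4 (successors {4, 6}): φ is true.
  5 (successors {5, 6}): φ is true.
  6 (successors {2, 3, 6}): φ is false.
  7 (successors {3, 6, 7}): φ is false.
Detail at 1 (witness):
  At 1: q is false, Box r is false, so q -> Box r is true.
    At 1: Box r requires r at every successor {0, 1, 7}.
      r fails at 0, so Box r is false at 1.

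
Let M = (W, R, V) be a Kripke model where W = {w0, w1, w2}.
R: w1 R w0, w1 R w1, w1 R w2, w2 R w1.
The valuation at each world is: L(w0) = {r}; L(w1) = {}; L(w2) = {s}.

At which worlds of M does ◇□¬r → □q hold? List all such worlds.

w0, w2

Let φ = ◇□¬r → □q. Evaluate φ at each world:
  w0 (successors ∅): φ is true.
  w1 (successors {w0, w1, w2}): φ is false.
  w2 (successors {w1}): φ is true.
For instance, at w2:
  At w2: ◇□¬r is false, □q is false, so ◇□¬r → □q is true.
    At w2: ◇□¬r requires □¬r at some successor in {w1}.
      At w1: □¬r is false.
    So ◇□¬r is false at w2.
    At w2: □q requires q at every successor {w1}.
      q fails at w1, so □q is false at w2.
Satisfying worlds: {w0, w2}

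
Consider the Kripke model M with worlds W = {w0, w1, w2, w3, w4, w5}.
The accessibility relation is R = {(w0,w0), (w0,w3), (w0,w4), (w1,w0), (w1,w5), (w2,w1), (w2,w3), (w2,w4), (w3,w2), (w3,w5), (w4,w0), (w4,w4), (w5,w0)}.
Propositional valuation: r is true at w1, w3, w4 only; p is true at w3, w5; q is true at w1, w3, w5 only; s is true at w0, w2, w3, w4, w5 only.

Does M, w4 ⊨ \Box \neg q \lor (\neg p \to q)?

Yes

Recall that \Box ψ holds at a world iff ψ holds at every accessible world, and \Diamond ψ holds iff ψ holds at some accessible world.
At w4: \Box \neg q is true, \neg p \to q is false, so \Box \neg q \lor (\neg p \to q) is true.
  At w4: \Box \neg q requires \neg q at every successor {w0, w4}.
    At w0: \neg q is true.
    At w4: \neg q is true.
  So \Box \neg q is true at w4.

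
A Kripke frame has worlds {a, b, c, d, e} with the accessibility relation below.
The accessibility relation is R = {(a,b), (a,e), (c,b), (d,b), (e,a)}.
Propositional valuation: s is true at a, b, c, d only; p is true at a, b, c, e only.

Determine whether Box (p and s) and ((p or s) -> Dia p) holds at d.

At d: Box (p and s) is true, (p or s) -> Dia p is true, so Box (p and s) and ((p or s) -> Dia p) is true.
  At d: Box (p and s) requires p and s at every successor {b}.
    At b: p and s is true.
  So Box (p and s) is true at d.
  At d: p or s is true, Dia p is true, so (p or s) -> Dia p is true.
    At d: Dia p requires p at some successor in {b}.
      p holds at b, so Dia p is true at d.

Yes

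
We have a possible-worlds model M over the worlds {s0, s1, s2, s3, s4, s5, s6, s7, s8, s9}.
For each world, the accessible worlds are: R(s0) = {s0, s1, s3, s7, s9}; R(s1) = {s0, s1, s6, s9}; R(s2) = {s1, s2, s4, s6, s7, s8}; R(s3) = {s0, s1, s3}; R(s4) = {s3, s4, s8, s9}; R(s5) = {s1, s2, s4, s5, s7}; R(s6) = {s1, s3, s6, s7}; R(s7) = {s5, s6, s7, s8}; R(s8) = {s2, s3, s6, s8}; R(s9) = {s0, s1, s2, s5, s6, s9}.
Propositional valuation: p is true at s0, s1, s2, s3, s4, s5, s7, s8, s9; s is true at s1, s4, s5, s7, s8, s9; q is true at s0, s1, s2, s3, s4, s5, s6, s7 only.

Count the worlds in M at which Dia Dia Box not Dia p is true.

0

Recall that Box ψ holds at a world iff ψ holds at every accessible world, and Dia ψ holds iff ψ holds at some accessible world.
Let φ = Dia Dia Box not Dia p. Evaluate φ at each world:
  s0 (successors {s0, s1, s3, s7, s9}): φ is false.
  s1 (successors {s0, s1, s6, s9}): φ is false.
  s2 (successors {s1, s2, s4, s6, s7, s8}): φ is false.
  s3 (successors {s0, s1, s3}): φ is false.
  s4 (successors {s3, s4, s8, s9}): φ is false.
  s5 (successors {s1, s2, s4, s5, s7}): φ is false.
  s6 (successors {s1, s3, s6, s7}): φ is false.
  s7 (successors {s5, s6, s7, s8}): φ is false.
  s8 (successors {s2, s3, s6, s8}): φ is false.
  s9 (successors {s0, s1, s2, s5, s6, s9}): φ is false.
For instance, at s1:
  At s1: Dia Dia Box not Dia p requires Dia Box not Dia p at some successor in {s0, s1, s6, s9}.
    At s0: Dia Box not Dia p is false.
    At s1: Dia Box not Dia p is false.
    At s6: Dia Box not Dia p is false.
    At s9: Dia Box not Dia p is false.
  So Dia Dia Box not Dia p is false at s1.
Satisfying worlds: none.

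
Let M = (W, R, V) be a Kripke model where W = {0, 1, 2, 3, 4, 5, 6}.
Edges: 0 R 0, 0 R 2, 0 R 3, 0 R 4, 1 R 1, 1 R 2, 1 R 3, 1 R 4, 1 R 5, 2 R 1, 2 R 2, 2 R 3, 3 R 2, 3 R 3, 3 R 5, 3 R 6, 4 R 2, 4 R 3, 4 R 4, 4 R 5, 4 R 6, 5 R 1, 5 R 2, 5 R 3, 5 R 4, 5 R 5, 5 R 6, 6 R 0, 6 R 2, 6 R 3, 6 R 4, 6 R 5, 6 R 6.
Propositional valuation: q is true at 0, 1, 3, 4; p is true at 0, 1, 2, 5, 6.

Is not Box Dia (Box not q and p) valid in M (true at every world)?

Let φ = not Box Dia (Box not q and p). Evaluate φ at each world:
  0 (successors {0, 2, 3, 4}): φ is true.
  1 (successors {1, 2, 3, 4, 5}): φ is true.
  2 (successors {1, 2, 3}): φ is true.
  3 (successors {2, 3, 5, 6}): φ is true.
  4 (successors {2, 3, 4, 5, 6}): φ is true.
  5 (successors {1, 2, 3, 4, 5, 6}): φ is true.
  6 (successors {0, 2, 3, 4, 5, 6}): φ is true.
For instance, at 3:
  At 3: Box Dia (Box not q and p) is false, so not Box Dia (Box not q and p) is true.
    At 3: Box Dia (Box not q and p) requires Dia (Box not q and p) at every successor {2, 3, 5, 6}.
      Dia (Box not q and p) fails at 2, so Box Dia (Box not q and p) is false at 3.

Yes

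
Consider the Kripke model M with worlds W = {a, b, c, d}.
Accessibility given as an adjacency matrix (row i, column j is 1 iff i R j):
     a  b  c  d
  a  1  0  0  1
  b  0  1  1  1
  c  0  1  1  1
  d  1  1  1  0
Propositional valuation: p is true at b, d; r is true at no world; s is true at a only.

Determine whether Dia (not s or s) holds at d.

Yes

At d: Dia (not s or s) requires not s or s at some successor in {a, b, c}.
  not s or s holds at a, so Dia (not s or s) is true at d.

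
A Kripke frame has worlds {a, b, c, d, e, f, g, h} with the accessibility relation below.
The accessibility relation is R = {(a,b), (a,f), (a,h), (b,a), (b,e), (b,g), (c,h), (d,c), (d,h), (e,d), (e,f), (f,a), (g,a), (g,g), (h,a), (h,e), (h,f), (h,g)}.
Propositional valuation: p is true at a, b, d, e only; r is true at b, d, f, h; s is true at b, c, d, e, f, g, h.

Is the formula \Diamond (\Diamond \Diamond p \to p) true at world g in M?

Yes

Recall that \Diamond ψ holds at a world iff ψ holds at some accessible world.
At g: \Diamond (\Diamond \Diamond p \to p) requires \Diamond \Diamond p \to p at some successor in {a, g}.
  \Diamond \Diamond p \to p holds at a, so \Diamond (\Diamond \Diamond p \to p) is true at g.
    At a: \Diamond \Diamond p is true, p is true, so \Diamond \Diamond p \to p is true.
      At a: \Diamond \Diamond p requires \Diamond p at some successor in {b, f, h}.
        \Diamond p holds at b, so \Diamond \Diamond p is true at a.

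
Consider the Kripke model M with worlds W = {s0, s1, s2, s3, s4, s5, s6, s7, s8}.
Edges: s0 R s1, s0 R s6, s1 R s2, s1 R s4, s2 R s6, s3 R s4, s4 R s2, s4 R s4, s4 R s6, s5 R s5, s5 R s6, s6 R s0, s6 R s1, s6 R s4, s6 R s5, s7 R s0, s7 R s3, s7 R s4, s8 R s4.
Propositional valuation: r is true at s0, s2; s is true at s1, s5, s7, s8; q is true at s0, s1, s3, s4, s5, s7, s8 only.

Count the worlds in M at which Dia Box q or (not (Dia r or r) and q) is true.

7

Let φ = Dia Box q or (not (Dia r or r) and q). Evaluate φ at each world:
  s0 (successors {s1, s6}): φ is true.
  s1 (successors {s2, s4}): φ is false.
  s2 (successors {s6}): φ is true.
  s3 (successors {s4}): φ is true.
  s4 (successors {s2, s4, s6}): φ is true.
  s5 (successors {s5, s6}): φ is true.
  s6 (successors {s0, s1, s4, s5}): φ is false.
  s7 (successors {s0, s3, s4}): φ is true.
  s8 (successors {s4}): φ is true.
For instance, at s6:
  At s6: Dia Box q is false, not (Dia r or r) and q is false, so Dia Box q or (not (Dia r or r) and q) is false.
    At s6: Dia Box q requires Box q at some successor in {s0, s1, s4, s5}.
      At s0: Box q is false.
      At s1: Box q is false.
      At s4: Box q is false.
      At s5: Box q is false.
    So Dia Box q is false at s6.
    At s6: not (Dia r or r) is false, q is false, so not (Dia r or r) and q is false.
      At s6: Dia r or r is true, so not (Dia r or r) is false.
Satisfying worlds: {s0, s2, s3, s4, s5, s7, s8}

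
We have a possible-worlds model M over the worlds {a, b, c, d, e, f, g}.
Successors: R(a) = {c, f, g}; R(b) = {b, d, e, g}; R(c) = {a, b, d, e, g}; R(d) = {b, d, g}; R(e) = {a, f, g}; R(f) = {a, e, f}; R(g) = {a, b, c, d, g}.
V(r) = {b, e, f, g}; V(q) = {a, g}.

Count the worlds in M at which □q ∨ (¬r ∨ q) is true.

Let φ = □q ∨ (¬r ∨ q). Evaluate φ at each world:
  a (successors {c, f, g}): φ is true.
  b (successors {b, d, e, g}): φ is false.
  c (successors {a, b, d, e, g}): φ is true.
  d (successors {b, d, g}): φ is true.
  e (successors {a, f, g}): φ is false.
  f (successors {a, e, f}): φ is false.
  g (successors {a, b, c, d, g}): φ is true.
For instance, at c:
  At c: □q is false, ¬r ∨ q is true, so □q ∨ (¬r ∨ q) is true.
    At c: □q requires q at every successor {a, b, d, e, g}.
      q fails at b, so □q is false at c.
Satisfying worlds: {a, c, d, g}

4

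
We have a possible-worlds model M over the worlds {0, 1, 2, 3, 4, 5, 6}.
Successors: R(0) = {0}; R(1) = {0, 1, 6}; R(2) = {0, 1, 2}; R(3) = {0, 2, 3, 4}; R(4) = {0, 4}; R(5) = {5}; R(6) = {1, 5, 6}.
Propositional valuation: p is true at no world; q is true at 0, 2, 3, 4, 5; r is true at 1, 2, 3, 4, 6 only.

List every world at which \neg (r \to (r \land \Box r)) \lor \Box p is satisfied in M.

Recall that \Box ψ holds at a world iff ψ holds at every accessible world, and \Diamond ψ holds iff ψ holds at some accessible world.
Let φ = \neg (r \to (r \land \Box r)) \lor \Box p. Evaluate φ at each world:
  0 (successors {0}): φ is false.
  1 (successors {0, 1, 6}): φ is true.
  2 (successors {0, 1, 2}): φ is true.
  3 (successors {0, 2, 3, 4}): φ is true.
  4 (successors {0, 4}): φ is true.
  5 (successors {5}): φ is false.
  6 (successors {1, 5, 6}): φ is true.
For instance, at 6:
  At 6: \neg (r \to (r \land \Box r)) is true, \Box p is false, so \neg (r \to (r \land \Box r)) \lor \Box p is true.
    At 6: r \to (r \land \Box r) is false, so \neg (r \to (r \land \Box r)) is true.
      At 6: r is true, r \land \Box r is false, so r \to (r \land \Box r) is false.
    At 6: \Box p requires p at every successor {1, 5, 6}.
      p fails at 1, so \Box p is false at 6.
Satisfying worlds: {1, 2, 3, 4, 6}

1, 2, 3, 4, 6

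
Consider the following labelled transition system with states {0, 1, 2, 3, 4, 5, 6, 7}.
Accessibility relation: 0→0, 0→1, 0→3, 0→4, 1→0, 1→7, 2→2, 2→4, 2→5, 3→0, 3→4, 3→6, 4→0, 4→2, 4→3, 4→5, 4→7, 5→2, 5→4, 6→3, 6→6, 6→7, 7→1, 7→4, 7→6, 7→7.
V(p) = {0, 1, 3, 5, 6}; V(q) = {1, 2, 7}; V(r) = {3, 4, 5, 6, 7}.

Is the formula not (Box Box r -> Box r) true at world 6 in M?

At 6: Box Box r -> Box r is true, so not (Box Box r -> Box r) is false.
  At 6: Box Box r is false, Box r is true, so Box Box r -> Box r is true.
    At 6: Box Box r requires Box r at every successor {3, 6, 7}.
      Box r fails at 3, so Box Box r is false at 6.
    At 6: Box r requires r at every successor {3, 6, 7}.
      At 3: r is true.
      At 6: r is true.
      At 7: r is true.
    So Box r is true at 6.

No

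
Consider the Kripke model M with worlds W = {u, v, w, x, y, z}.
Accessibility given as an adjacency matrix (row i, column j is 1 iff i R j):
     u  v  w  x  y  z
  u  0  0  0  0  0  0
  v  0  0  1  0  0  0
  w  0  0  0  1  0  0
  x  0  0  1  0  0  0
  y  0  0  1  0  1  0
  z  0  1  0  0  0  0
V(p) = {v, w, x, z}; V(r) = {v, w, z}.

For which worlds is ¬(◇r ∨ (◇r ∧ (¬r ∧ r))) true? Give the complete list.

u, w

Let φ = ¬(◇r ∨ (◇r ∧ (¬r ∧ r))). Evaluate φ at each world:
  u (successors ∅): φ is true.
  v (successors {w}): φ is false.
  w (successors {x}): φ is true.
  x (successors {w}): φ is false.
  y (successors {w, y}): φ is false.
  z (successors {v}): φ is false.
For instance, at z:
  At z: ◇r ∨ (◇r ∧ (¬r ∧ r)) is true, so ¬(◇r ∨ (◇r ∧ (¬r ∧ r))) is false.
    At z: ◇r is true, ◇r ∧ (¬r ∧ r) is false, so ◇r ∨ (◇r ∧ (¬r ∧ r)) is true.
      At z: ◇r requires r at some successor in {v}.
        r holds at v, so ◇r is true at z.
      At z: ◇r is true, ¬r ∧ r is false, so ◇r ∧ (¬r ∧ r) is false.
Satisfying worlds: {u, w}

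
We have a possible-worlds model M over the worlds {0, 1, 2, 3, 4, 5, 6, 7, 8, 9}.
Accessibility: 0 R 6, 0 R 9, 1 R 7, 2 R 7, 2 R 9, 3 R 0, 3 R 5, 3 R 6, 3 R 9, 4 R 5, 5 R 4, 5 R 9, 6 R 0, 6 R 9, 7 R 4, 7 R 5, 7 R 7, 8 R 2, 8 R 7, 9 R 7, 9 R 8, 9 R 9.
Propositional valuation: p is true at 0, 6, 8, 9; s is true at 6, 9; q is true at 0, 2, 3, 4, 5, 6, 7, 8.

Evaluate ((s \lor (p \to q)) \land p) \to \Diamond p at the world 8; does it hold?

Recall that \Diamond ψ holds at a world iff ψ holds at some accessible world.
At 8: (s \lor (p \to q)) \land p is true, \Diamond p is false, so ((s \lor (p \to q)) \land p) \to \Diamond p is false.
  At 8: \Diamond p requires p at some successor in {2, 7}.
    At 2: p is false.
    At 7: p is false.
  So \Diamond p is false at 8.

No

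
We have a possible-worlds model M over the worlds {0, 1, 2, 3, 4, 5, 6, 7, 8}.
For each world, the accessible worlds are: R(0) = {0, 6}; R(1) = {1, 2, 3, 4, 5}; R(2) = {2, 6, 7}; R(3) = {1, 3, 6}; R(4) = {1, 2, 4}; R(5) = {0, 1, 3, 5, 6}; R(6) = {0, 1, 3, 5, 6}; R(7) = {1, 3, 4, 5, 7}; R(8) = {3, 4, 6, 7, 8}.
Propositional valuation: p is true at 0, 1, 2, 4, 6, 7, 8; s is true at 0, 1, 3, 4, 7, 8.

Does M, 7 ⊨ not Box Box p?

Recall that Box ψ holds at a world iff ψ holds at every accessible world, and Dia ψ holds iff ψ holds at some accessible world.
At 7: Box Box p is false, so not Box Box p is true.
  At 7: Box Box p requires Box p at every successor {1, 3, 4, 5, 7}.
    Box p fails at 1, so Box Box p is false at 7.
      At 1: Box p requires p at every successor {1, 2, 3, 4, 5}.
        p fails at 3, so Box p is false at 1.

Yes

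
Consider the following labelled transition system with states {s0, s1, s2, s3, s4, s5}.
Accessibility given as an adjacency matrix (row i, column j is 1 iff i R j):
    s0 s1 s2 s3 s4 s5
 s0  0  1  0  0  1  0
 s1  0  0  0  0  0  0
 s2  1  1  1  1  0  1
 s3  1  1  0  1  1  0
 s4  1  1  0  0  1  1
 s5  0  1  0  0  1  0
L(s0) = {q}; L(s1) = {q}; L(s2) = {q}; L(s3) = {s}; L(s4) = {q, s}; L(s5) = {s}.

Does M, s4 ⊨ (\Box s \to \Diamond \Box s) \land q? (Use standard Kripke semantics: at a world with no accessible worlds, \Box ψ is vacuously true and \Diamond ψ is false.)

Yes

Recall that \Box ψ holds at a world iff ψ holds at every accessible world, and \Diamond ψ holds iff ψ holds at some accessible world.
At s4: \Box s \to \Diamond \Box s is true, q is true, so (\Box s \to \Diamond \Box s) \land q is true.
  At s4: \Box s is false, \Diamond \Box s is true, so \Box s \to \Diamond \Box s is true.
    At s4: \Box s requires s at every successor {s0, s1, s4, s5}.
      s fails at s0, so \Box s is false at s4.
    At s4: \Diamond \Box s requires \Box s at some successor in {s0, s1, s4, s5}.
      \Box s holds at s1, so \Diamond \Box s is true at s4.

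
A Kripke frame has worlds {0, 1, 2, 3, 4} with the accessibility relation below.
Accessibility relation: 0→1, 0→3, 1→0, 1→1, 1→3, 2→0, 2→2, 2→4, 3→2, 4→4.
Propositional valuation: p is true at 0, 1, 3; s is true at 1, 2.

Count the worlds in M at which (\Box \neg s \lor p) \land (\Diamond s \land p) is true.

3

Let φ = (\Box \neg s \lor p) \land (\Diamond s \land p). Evaluate φ at each world:
  0 (successors {1, 3}): φ is true.
  1 (successors {0, 1, 3}): φ is true.
  2 (successors {0, 2, 4}): φ is false.
  3 (successors {2}): φ is true.
  4 (successors {4}): φ is false.
For instance, at 3:
  At 3: \Box \neg s \lor p is true, \Diamond s \land p is true, so (\Box \neg s \lor p) \land (\Diamond s \land p) is true.
    At 3: \Box \neg s is false, p is true, so \Box \neg s \lor p is true.
      At 3: \Box \neg s requires \neg s at every successor {2}.
        \neg s fails at 2, so \Box \neg s is false at 3.
    At 3: \Diamond s is true, p is true, so \Diamond s \land p is true.
      At 3: \Diamond s requires s at some successor in {2}.
        s holds at 2, so \Diamond s is true at 3.
Satisfying worlds: {0, 1, 3}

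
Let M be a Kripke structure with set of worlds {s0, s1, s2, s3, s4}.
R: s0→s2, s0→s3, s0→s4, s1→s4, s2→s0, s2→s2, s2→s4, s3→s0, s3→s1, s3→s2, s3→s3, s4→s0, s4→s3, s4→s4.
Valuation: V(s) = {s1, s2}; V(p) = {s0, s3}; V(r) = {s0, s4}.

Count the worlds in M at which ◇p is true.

4

Recall that ◇ψ holds at a world iff ψ holds at some accessible world.
Let φ = ◇p. Evaluate φ at each world:
  s0 (successors {s2, s3, s4}): φ is true.
  s1 (successors {s4}): φ is false.
  s2 (successors {s0, s2, s4}): φ is true.
  s3 (successors {s0, s1, s2, s3}): φ is true.
  s4 (successors {s0, s3, s4}): φ is true.
For instance, at s0:
  At s0: ◇p requires p at some successor in {s2, s3, s4}.
    p holds at s3, so ◇p is true at s0.
Satisfying worlds: {s0, s2, s3, s4}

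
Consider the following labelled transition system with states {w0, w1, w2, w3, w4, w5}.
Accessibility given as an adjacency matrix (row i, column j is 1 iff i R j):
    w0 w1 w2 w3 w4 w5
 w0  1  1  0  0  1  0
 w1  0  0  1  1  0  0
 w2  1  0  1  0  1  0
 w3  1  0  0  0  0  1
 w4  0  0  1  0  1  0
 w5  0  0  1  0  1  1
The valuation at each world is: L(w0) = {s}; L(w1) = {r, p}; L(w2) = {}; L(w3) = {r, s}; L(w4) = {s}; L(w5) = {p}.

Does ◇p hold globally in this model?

Let φ = ◇p. Evaluate φ at each world:
  w0 (successors {w0, w1, w4}): φ is true.
  w1 (successors {w2, w3}): φ is false.
  w2 (successors {w0, w2, w4}): φ is false.
  w3 (successors {w0, w5}): φ is true.
  w4 (successors {w2, w4}): φ is false.
  w5 (successors {w2, w4, w5}): φ is true.
Detail at w1 (counterexample):
  At w1: ◇p requires p at some successor in {w2, w3}.
    At w2: p is false.
    At w3: p is false.
  So ◇p is false at w1.

No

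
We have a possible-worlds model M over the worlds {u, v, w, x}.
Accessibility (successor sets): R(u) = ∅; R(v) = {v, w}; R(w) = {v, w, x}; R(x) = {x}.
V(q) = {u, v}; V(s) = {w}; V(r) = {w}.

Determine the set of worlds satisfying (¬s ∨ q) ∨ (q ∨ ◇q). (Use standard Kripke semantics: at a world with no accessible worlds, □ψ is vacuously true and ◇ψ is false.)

u, v, w, x

Let φ = (¬s ∨ q) ∨ (q ∨ ◇q). Evaluate φ at each world:
  u (successors ∅): φ is true.
  v (successors {v, w}): φ is true.
  w (successors {v, w, x}): φ is true.
  x (successors {x}): φ is true.
For instance, at v:
  At v: ¬s ∨ q is true, q ∨ ◇q is true, so (¬s ∨ q) ∨ (q ∨ ◇q) is true.
    At v: q is true, ◇q is true, so q ∨ ◇q is true.
      At v: ◇q requires q at some successor in {v, w}.
        q holds at v, so ◇q is true at v.
Satisfying worlds: {u, v, w, x}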